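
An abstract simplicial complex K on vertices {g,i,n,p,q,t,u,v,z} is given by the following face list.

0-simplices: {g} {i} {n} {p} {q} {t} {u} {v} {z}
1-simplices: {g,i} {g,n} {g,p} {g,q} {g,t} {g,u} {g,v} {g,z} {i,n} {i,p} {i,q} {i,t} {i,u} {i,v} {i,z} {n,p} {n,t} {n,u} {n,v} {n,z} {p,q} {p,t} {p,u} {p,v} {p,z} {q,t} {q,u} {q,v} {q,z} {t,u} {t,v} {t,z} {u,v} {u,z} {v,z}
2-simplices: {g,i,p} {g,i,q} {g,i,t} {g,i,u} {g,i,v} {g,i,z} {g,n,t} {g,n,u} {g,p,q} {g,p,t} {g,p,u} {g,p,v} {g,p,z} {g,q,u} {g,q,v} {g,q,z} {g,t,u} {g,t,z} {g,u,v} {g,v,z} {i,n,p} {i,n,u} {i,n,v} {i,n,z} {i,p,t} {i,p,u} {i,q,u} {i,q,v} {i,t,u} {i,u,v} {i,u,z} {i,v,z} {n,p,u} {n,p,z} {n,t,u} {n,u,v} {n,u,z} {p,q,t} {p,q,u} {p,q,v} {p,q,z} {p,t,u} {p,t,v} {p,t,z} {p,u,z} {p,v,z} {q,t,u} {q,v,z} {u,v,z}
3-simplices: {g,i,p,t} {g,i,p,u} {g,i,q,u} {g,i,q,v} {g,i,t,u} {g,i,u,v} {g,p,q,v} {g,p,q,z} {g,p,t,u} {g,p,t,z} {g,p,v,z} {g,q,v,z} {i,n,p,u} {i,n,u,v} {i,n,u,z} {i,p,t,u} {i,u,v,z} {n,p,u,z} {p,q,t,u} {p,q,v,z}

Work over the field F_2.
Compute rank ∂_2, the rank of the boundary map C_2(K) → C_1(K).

n_0=9 n_1=35 n_2=49 n_3=20  [Z2]
∂1: piv[gi,gn,gp,gq,gt,gu,gv,gz] rk=8  ker:in,ip,iq,it,iu,iv,iz,np,nt,nu,nv,nz,pq,pt,pu,pv,pz,qt,qu,qv,qz,tu,tv,tz,uv,uz,vz
∂2: piv[gip,giq,git,giu,giv,giz,gnt,gnu,gpq,gpt,gpu,gpv,gpz,gqu,gqv,gqz,gtu,gtz,guv,gvz,inp,inu,inv,inz,iuz,pqt,ptv] rk=27  ker:ipt,ipu,iqu,iqv,itu,iuv,ivz,npu,npz,ntu,nuv,nuz,pqu,pqv,pqz,ptu,ptz,puz,pvz,qtu,qvz,uvz
∂3: piv[gipt,gipu,giqu,giqv,gitu,giuv,gpqv,gpqz,gptu,gptz,gpvz,gqvz,inpu,inuv,inuz,iuvz,npuz,pqtu] rk=18  ker:iptu,pqvz
rk∂_2=27

rank∂_2=27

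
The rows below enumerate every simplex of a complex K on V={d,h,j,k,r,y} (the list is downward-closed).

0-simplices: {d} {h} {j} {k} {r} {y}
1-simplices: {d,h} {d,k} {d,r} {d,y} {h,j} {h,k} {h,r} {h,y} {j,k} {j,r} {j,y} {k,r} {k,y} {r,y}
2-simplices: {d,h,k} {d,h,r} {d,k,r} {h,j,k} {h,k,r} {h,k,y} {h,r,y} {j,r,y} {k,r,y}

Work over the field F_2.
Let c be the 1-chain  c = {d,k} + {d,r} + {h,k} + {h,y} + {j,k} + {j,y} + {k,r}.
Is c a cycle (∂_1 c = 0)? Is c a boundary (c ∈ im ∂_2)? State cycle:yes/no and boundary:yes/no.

n_0=6 n_1=14 n_2=9  [Z2]
∂1: piv[dh,dk,dr,dy,hj] rk=5  ker:hk,hr,hy,jk,jr,jy,kr,ky,ry
∂2: piv[dhk,dhr,dkr,hjk,hky,hry,jry] rk=7  ker:hkr,kry
∂1c = 0
c vs im∂2: residual ≠ 0 ⇒ not boundary

cycle:yes boundary:no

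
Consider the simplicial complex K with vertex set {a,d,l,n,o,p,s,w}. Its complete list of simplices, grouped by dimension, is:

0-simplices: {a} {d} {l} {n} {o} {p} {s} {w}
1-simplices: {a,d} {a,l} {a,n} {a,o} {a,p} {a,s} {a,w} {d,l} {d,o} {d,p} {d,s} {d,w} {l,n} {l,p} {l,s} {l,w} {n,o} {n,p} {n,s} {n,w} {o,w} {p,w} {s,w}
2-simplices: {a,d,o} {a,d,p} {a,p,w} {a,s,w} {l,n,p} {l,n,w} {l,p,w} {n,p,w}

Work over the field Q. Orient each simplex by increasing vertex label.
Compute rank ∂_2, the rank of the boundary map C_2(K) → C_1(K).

n_0=8 n_1=23 n_2=8  [Q]
∂1: piv[ad,al,an,ao,ap,as,aw] rk=7  ker:dl,do,dp,ds,dw,ln,lp,ls,lw,no,np,ns,nw,ow,pw,sw
∂2: piv[ado,adp,apw,asw,lnp,lnw,lpw] rk=7  ker:npw
rk∂_2=7

rank∂_2=7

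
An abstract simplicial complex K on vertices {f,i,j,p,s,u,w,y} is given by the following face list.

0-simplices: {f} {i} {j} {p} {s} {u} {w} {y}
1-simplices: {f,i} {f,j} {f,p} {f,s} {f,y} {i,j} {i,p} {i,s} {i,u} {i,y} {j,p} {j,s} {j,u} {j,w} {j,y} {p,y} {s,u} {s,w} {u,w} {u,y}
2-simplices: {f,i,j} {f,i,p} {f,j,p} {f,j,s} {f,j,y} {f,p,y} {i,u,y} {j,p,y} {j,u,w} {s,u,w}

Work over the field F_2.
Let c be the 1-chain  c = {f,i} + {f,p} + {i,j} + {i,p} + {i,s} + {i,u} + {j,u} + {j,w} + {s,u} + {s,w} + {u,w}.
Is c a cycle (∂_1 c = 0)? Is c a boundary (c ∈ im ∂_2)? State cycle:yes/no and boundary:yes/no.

n_0=8 n_1=20 n_2=10  [Z2]
∂1: piv[fi,fj,fp,fs,fy,iu,jw] rk=7  ker:ij,ip,is,iy,jp,js,ju,jy,py,su,sw,uw,uy
∂2: piv[fij,fip,fjp,fjs,fjy,fpy,iuy,juw,suw] rk=9  ker:jpy
∂1c = {i} + {j} + {s} + {w}

cycle:no boundary:no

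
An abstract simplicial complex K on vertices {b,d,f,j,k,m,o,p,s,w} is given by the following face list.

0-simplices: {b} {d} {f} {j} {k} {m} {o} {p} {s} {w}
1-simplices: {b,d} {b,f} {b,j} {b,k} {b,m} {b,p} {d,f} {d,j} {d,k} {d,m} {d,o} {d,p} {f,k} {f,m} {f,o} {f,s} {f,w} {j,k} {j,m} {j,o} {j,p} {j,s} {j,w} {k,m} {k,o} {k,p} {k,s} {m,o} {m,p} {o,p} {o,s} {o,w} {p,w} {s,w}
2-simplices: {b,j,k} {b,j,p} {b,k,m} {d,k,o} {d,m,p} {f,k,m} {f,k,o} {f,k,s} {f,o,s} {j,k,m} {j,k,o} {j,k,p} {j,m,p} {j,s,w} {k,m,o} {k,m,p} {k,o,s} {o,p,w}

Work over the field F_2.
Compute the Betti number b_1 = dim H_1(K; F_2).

b_1=9

n_0=10 n_1=34 n_2=18  [Z2]
∂1: piv[bd,bf,bj,bk,bm,bp,do,fs,fw] rk=9  ker:df,dj,dk,dm,dp,fk,fm,fo,jk,jm,jo,jp,js,jw,km,ko,kp,ks,mo,mp,op,os,ow,pw,sw
∂2: piv[bjk,bjp,bkm,dko,dmp,fkm,fko,fks,fos,jkm,jko,jkp,jmp,jsw,kmo,opw] rk=16  ker:kmp,kos
b_1=(34−9)−16=9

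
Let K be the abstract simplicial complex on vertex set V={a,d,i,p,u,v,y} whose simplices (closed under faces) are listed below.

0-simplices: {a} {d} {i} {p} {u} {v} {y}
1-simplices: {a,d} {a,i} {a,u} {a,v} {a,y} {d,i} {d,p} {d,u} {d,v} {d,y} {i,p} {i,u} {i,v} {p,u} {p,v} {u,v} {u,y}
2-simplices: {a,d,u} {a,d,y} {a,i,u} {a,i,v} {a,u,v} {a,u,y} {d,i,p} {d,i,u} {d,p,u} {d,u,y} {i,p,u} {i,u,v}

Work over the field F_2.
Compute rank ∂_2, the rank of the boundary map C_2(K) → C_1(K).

rank∂_2=9

n_0=7 n_1=17 n_2=12  [Z2]
∂1: piv[ad,ai,au,av,ay,dp] rk=6  ker:di,du,dv,dy,ip,iu,iv,pu,pv,uv,uy
∂2: piv[adu,ady,aiu,aiv,auv,auy,dip,diu,dpu] rk=9  ker:duy,ipu,iuv
rk∂_2=9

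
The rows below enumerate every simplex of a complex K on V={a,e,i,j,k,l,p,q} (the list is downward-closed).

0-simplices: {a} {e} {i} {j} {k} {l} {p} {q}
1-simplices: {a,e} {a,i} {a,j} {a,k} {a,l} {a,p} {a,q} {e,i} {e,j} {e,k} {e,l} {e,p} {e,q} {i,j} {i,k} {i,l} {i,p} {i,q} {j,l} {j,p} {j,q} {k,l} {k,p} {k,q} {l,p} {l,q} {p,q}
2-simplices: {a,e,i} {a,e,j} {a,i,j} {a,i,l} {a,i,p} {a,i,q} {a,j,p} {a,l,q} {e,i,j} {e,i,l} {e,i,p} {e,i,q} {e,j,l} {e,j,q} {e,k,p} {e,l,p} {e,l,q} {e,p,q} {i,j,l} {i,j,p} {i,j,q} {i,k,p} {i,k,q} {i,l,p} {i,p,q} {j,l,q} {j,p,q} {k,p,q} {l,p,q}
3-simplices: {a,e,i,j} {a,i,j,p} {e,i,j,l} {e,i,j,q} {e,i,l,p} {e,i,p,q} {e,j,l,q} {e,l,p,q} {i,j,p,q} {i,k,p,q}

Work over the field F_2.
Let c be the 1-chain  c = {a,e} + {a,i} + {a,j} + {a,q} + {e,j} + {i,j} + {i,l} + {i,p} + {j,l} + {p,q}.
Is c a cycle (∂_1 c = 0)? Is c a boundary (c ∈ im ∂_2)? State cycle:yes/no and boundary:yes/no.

n_0=8 n_1=27 n_2=29 n_3=10  [Z2]
∂1: piv[ae,ai,aj,ak,al,ap,aq] rk=7  ker:ei,ej,ek,el,ep,eq,ij,ik,il,ip,iq,jl,jp,jq,kl,kp,kq,lp,lq,pq
∂2: piv[aei,aej,aij,ail,aip,aiq,ajp,alq,eil,eip,eiq,ejl,ejq,ekp,elp,epq,ikp,ikq] rk=18  ker:eij,elq,ijl,ijp,ijq,ilp,ipq,jlq,jpq,kpq,lpq
∂3: piv[aeij,aijp,eijl,eijq,eilp,eipq,ejlq,elpq,ijpq,ikpq] rk=10
∂1c = 0
c vs im∂2: reduces to 0 ⇒ boundary

cycle:yes boundary:yes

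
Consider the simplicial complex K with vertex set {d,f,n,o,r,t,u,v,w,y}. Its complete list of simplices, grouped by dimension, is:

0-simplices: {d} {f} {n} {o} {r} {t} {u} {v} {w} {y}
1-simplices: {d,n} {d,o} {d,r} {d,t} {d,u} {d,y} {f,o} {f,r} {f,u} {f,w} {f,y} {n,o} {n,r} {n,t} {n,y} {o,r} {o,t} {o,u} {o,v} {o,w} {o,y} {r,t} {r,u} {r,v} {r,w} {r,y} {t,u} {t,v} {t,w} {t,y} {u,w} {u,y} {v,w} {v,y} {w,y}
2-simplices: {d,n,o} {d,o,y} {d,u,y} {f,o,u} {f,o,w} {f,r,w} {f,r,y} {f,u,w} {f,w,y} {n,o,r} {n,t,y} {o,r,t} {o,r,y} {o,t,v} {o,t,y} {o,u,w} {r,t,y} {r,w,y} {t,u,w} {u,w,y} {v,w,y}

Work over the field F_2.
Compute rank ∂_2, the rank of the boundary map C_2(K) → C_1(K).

n_0=10 n_1=35 n_2=21  [Z2]
∂1: piv[dn,do,dr,dt,du,dy,fo,fw,ov] rk=9  ker:fr,fu,fy,no,nr,nt,ny,or,ot,ou,ow,oy,rt,ru,rv,rw,ry,tu,tv,tw,ty,uw,uy,vw,vy,wy
∂2: piv[dno,doy,duy,fou,fow,frw,fry,fuw,fwy,nor,nty,ort,ory,otv,oty,tuw,uwy,vwy] rk=18  ker:ouw,rty,rwy
rk∂_2=18

rank∂_2=18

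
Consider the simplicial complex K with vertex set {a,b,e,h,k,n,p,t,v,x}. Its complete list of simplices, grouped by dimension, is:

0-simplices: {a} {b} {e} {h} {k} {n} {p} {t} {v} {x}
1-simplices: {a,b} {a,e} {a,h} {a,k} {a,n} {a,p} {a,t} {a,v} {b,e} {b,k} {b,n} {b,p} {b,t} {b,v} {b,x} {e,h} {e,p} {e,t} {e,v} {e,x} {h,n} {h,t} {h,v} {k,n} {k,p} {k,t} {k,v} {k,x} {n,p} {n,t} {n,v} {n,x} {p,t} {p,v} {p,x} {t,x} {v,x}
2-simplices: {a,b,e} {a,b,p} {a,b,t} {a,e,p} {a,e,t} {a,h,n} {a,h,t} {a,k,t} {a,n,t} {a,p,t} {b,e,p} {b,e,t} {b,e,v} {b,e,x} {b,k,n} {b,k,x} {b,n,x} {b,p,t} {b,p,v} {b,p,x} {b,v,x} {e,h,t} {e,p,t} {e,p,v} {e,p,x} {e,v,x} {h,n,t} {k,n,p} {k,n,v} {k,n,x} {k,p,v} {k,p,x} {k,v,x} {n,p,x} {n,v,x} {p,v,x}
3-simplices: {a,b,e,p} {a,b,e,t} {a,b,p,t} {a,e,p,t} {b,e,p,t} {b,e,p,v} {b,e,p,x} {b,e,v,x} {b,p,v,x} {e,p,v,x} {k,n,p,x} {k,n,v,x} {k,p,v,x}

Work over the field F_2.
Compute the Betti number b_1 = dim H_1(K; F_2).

b_1=5

n_0=10 n_1=37 n_2=36 n_3=13  [Z2]
∂1: piv[ab,ae,ah,ak,an,ap,at,av,bx] rk=9  ker:be,bk,bn,bp,bt,bv,eh,ep,et,ev,ex,hn,ht,hv,kn,kp,kt,kv,kx,np,nt,nv,nx,pt,pv,px,tx,vx
∂2: piv[abe,abp,abt,aep,aet,ahn,aht,akt,ant,apt,bev,bex,bkn,bkx,bnx,bpv,bpx,bvx,eht,knp,knv,kpv,kpx] rk=23  ker:bep,bet,bpt,ept,epv,epx,evx,hnt,knx,kvx,npx,nvx,pvx
∂3: piv[abep,abet,abpt,aept,bepv,bepx,bevx,bpvx,knpx,knvx,kpvx] rk=11  ker:bept,epvx
b_1=(37−9)−23=5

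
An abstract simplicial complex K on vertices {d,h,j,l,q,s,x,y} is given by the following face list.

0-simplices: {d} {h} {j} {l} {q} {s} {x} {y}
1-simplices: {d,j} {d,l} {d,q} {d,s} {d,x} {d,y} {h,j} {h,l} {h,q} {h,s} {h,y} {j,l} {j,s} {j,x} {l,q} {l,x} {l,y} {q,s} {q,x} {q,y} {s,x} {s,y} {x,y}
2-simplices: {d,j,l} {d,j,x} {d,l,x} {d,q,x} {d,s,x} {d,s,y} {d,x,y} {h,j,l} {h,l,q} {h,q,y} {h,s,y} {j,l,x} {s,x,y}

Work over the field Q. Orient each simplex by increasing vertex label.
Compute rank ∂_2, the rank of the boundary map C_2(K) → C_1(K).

n_0=8 n_1=23 n_2=13  [Q]
∂1: piv[dj,dl,dq,ds,dx,dy,hj] rk=7  ker:hl,hq,hs,hy,jl,js,jx,lq,lx,ly,qs,qx,qy,sx,sy,xy
∂2: piv[djl,djx,dlx,dqx,dsx,dsy,dxy,hjl,hlq,hqy,hsy] rk=11  ker:jlx,sxy
rk∂_2=11

rank∂_2=11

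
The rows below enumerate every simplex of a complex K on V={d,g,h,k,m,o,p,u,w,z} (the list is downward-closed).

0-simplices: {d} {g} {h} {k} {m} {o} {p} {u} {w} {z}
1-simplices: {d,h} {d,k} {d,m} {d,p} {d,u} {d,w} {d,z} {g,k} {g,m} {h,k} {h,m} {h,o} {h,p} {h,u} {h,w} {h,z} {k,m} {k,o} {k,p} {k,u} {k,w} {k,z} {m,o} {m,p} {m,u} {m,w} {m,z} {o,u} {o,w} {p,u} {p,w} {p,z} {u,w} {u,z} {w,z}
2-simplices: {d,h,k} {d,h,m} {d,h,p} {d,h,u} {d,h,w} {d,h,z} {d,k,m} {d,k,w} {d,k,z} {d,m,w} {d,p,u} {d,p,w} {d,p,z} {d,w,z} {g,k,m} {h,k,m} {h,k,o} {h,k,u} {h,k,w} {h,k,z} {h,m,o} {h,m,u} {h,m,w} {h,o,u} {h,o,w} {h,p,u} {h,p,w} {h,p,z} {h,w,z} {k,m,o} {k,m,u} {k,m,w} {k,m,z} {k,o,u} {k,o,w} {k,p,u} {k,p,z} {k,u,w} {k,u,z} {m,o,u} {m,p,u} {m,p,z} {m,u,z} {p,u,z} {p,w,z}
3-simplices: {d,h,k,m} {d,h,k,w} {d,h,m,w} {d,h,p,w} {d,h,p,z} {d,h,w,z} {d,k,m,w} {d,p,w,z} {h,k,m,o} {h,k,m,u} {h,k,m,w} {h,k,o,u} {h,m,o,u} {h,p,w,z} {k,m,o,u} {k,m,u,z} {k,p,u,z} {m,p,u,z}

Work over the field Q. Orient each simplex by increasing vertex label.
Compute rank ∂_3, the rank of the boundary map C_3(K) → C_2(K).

n_0=10 n_1=35 n_2=45 n_3=18  [Q]
∂1: piv[dh,dk,dm,dp,du,dw,dz,gk,ho] rk=9  ker:gm,hk,hm,hp,hu,hw,hz,km,ko,kp,ku,kw,kz,mo,mp,mu,mw,mz,ou,ow,pu,pw,pz,uw,uz,wz
∂2: piv[dhk,dhm,dhp,dhu,dhw,dhz,dkm,dkw,dkz,dmw,dpu,dpw,dpz,dwz,gkm,hko,hku,hmo,hmu,hou,how,kmz,kpu,kuw,kuz,mpu] rk=26  ker:hkm,hkw,hkz,hmw,hpu,hpw,hpz,hwz,kmo,kmu,kmw,kou,kow,kpz,mou,mpz,muz,puz,pwz
∂3: piv[dhkm,dhkw,dhmw,dhpw,dhpz,dhwz,dkmw,dpwz,hkmo,hkmu,hkou,hmou,kmuz,kpuz,mpuz] rk=15  ker:hkmw,hpwz,kmou
rk∂_3=15

rank∂_3=15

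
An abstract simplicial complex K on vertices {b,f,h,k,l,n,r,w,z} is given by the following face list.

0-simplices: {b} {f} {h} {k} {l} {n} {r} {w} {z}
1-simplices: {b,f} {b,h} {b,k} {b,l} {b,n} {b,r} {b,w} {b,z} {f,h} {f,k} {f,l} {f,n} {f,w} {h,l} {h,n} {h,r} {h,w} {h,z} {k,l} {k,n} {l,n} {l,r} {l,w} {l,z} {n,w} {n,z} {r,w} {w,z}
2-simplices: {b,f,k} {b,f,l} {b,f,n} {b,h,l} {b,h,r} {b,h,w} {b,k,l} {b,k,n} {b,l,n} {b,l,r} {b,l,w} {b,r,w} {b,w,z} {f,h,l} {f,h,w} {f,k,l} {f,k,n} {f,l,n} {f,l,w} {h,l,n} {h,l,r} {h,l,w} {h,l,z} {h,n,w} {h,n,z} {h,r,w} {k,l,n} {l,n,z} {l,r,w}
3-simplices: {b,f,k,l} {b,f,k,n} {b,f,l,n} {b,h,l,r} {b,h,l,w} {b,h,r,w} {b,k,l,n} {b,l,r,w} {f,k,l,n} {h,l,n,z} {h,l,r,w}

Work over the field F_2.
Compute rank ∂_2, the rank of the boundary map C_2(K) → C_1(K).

rank∂_2=19

n_0=9 n_1=28 n_2=29 n_3=11  [Z2]
∂1: piv[bf,bh,bk,bl,bn,br,bw,bz] rk=8  ker:fh,fk,fl,fn,fw,hl,hn,hr,hw,hz,kl,kn,ln,lr,lw,lz,nw,nz,rw,wz
∂2: piv[bfk,bfl,bfn,bhl,bhr,bhw,bkl,bkn,bln,blr,blw,brw,bwz,fhl,fhw,hln,hlz,hnw,hnz] rk=19  ker:fkl,fkn,fln,flw,hlr,hlw,hrw,kln,lnz,lrw
∂3: piv[bfkl,bfkn,bfln,bhlr,bhlw,bhrw,bkln,blrw,hlnz] rk=9  ker:fkln,hlrw
rk∂_2=19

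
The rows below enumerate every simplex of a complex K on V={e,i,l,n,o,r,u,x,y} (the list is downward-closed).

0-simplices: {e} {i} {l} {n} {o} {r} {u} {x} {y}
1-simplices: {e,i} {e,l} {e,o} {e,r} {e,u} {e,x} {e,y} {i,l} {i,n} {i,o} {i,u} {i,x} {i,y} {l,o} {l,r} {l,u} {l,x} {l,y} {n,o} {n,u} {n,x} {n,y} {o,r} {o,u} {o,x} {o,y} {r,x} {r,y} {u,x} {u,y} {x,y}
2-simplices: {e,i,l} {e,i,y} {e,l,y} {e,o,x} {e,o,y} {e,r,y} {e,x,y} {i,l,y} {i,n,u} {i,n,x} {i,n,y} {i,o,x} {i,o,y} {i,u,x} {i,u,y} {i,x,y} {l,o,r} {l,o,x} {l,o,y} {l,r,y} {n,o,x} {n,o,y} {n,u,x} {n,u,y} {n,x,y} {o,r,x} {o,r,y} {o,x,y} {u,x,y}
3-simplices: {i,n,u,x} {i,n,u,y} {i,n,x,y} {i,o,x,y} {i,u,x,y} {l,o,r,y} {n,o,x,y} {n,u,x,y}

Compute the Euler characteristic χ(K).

χ(K)=-1

n_0=9 n_1=31 n_2=29 n_3=8
χ=+9−31+29−8=-1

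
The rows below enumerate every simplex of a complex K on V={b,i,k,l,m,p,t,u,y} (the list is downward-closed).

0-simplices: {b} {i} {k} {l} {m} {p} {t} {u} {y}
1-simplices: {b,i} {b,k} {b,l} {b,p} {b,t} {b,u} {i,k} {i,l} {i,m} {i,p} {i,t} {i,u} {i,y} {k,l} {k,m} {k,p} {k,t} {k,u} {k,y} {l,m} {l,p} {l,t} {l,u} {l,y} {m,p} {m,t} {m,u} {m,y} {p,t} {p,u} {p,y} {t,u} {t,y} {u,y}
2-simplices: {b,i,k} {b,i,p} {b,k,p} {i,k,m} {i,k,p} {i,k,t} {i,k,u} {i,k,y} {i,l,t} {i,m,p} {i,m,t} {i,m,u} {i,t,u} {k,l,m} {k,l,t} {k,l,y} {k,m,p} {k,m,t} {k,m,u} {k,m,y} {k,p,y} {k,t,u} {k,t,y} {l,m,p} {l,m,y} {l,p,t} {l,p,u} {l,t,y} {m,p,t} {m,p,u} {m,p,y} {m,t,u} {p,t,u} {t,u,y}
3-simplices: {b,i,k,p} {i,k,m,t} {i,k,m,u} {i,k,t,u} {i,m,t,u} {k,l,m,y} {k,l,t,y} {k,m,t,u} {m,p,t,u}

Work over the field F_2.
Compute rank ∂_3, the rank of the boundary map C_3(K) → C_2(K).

rank∂_3=8

n_0=9 n_1=34 n_2=34 n_3=9  [Z2]
∂1: piv[bi,bk,bl,bp,bt,bu,im,iy] rk=8  ker:ik,il,ip,it,iu,kl,km,kp,kt,ku,ky,lm,lp,lt,lu,ly,mp,mt,mu,my,pt,pu,py,tu,ty,uy
∂2: piv[bik,bip,bkp,ikm,ikt,iku,iky,ilt,imp,imt,imu,itu,klm,klt,kly,kmy,kpy,kty,lmp,lpt,lpu,mpu,tuy] rk=23  ker:ikp,kmp,kmt,kmu,ktu,lmy,lty,mpt,mpy,mtu,ptu
∂3: piv[bikp,ikmt,ikmu,iktu,imtu,klmy,klty,mptu] rk=8  ker:kmtu
rk∂_3=8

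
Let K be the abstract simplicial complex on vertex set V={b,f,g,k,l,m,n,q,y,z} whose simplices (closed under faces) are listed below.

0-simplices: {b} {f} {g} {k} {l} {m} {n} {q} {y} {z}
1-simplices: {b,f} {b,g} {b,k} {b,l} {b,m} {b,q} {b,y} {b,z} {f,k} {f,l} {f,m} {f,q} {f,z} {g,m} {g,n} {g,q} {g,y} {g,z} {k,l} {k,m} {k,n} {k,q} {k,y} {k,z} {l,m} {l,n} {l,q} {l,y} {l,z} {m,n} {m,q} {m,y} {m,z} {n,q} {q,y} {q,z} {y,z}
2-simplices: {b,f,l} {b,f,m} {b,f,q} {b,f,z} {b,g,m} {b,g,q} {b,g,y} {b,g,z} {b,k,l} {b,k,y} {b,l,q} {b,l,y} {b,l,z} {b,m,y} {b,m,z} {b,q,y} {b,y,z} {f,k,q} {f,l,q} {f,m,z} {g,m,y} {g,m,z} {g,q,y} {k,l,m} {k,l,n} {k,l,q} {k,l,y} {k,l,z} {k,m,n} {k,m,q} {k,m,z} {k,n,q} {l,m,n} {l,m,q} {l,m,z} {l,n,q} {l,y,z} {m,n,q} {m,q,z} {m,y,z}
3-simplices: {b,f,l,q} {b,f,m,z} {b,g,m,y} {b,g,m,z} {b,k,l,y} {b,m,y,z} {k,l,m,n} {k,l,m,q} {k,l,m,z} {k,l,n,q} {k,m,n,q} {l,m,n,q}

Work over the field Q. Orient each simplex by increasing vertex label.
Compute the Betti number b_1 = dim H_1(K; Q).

b_1=1

n_0=10 n_1=37 n_2=40 n_3=12  [Q]
∂1: piv[bf,bg,bk,bl,bm,bq,by,bz,gn] rk=9  ker:fk,fl,fm,fq,fz,gm,gq,gy,gz,kl,km,kn,kq,ky,kz,lm,ln,lq,ly,lz,mn,mq,my,mz,nq,qy,qz,yz
∂2: piv[bfl,bfm,bfq,bfz,bgm,bgq,bgy,bgz,bkl,bky,blq,bly,blz,bmy,bmz,bqy,byz,fkq,klm,kln,klq,klz,kmn,kmq,kmz,knq,mqz] rk=27  ker:flq,fmz,gmy,gmz,gqy,kly,lmn,lmq,lmz,lnq,lyz,mnq,myz
∂3: piv[bflq,bfmz,bgmy,bgmz,bkly,bmyz,klmn,klmq,klmz,klnq,kmnq] rk=11  ker:lmnq
b_1=(37−9)−27=1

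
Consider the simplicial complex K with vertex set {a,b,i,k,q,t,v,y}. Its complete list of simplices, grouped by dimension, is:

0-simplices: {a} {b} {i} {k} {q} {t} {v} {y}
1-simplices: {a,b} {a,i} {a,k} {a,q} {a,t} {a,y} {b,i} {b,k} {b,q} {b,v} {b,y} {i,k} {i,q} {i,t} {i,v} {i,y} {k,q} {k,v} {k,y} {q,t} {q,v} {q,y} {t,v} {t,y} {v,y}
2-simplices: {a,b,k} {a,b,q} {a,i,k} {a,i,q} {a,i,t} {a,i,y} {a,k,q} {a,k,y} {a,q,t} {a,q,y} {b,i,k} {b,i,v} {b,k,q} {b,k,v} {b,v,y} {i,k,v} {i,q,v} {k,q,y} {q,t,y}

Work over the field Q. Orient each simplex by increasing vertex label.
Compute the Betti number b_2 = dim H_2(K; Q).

n_0=8 n_1=25 n_2=19  [Q]
∂1: piv[ab,ai,ak,aq,at,ay,bv] rk=7  ker:bi,bk,bq,by,ik,iq,it,iv,iy,kq,kv,ky,qt,qv,qy,tv,ty,vy
∂2: piv[abk,abq,aik,aiq,ait,aiy,akq,aky,aqt,aqy,bik,biv,bkv,bvy,iqv,qty] rk=16  ker:bkq,ikv,kqy
b_2=(19−16)−0=3

b_2=3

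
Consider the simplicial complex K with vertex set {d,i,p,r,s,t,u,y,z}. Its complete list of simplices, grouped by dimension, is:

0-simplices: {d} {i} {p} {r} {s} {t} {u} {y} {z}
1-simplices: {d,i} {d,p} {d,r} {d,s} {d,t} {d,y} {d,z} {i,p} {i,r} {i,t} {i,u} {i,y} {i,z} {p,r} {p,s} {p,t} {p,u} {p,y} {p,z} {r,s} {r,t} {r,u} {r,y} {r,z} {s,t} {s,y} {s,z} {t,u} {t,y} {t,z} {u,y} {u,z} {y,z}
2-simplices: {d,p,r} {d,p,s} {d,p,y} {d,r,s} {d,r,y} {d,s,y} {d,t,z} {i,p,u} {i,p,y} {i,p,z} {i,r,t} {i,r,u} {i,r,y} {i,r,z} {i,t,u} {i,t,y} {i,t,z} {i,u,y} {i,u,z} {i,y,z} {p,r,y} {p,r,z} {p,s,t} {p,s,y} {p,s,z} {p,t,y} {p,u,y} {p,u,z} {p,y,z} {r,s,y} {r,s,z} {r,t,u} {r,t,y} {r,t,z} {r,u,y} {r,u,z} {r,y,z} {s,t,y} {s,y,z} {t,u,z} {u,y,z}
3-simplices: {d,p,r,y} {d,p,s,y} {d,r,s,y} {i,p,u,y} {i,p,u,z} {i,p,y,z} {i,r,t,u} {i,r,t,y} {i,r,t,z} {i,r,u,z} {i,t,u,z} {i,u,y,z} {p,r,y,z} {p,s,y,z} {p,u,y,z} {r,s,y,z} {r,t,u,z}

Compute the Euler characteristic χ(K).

χ(K)=0

n_0=9 n_1=33 n_2=41 n_3=17
χ=+9−33+41−17=0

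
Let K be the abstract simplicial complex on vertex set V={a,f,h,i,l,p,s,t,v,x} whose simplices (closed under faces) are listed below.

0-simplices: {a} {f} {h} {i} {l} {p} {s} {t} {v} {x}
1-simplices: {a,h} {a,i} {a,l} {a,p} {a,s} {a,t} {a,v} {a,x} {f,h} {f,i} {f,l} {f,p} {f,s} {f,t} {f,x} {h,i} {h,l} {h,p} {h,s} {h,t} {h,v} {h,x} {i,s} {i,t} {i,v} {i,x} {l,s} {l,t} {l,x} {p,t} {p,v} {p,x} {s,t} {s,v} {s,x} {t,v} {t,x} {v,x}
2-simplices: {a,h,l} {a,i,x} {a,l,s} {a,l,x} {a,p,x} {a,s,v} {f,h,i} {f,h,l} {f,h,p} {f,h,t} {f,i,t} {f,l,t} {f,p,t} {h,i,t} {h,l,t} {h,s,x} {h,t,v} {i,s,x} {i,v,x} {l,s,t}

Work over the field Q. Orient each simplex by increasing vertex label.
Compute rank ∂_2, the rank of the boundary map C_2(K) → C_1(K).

rank∂_2=18

n_0=10 n_1=38 n_2=20  [Q]
∂1: piv[ah,ai,al,ap,as,at,av,ax,fh] rk=9  ker:fi,fl,fp,fs,ft,fx,hi,hl,hp,hs,ht,hv,hx,is,it,iv,ix,ls,lt,lx,pt,pv,px,st,sv,sx,tv,tx,vx
∂2: piv[ahl,aix,als,alx,apx,asv,fhi,fhl,fhp,fht,fit,flt,fpt,hsx,htv,isx,ivx,lst] rk=18  ker:hit,hlt
rk∂_2=18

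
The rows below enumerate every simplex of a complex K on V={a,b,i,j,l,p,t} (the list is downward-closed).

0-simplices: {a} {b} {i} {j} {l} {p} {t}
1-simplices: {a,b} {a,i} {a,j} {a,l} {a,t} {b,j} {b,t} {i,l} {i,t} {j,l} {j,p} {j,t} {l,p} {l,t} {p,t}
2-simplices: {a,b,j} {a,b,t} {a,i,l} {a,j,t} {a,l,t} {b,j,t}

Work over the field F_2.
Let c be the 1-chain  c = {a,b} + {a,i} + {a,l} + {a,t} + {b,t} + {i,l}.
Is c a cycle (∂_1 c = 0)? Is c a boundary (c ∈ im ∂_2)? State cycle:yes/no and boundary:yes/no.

cycle:yes boundary:yes

n_0=7 n_1=15 n_2=6  [Z2]
∂1: piv[ab,ai,aj,al,at,jp] rk=6  ker:bj,bt,il,it,jl,jt,lp,lt,pt
∂2: piv[abj,abt,ail,ajt,alt] rk=5  ker:bjt
∂1c = 0
c vs im∂2: reduces to 0 ⇒ boundary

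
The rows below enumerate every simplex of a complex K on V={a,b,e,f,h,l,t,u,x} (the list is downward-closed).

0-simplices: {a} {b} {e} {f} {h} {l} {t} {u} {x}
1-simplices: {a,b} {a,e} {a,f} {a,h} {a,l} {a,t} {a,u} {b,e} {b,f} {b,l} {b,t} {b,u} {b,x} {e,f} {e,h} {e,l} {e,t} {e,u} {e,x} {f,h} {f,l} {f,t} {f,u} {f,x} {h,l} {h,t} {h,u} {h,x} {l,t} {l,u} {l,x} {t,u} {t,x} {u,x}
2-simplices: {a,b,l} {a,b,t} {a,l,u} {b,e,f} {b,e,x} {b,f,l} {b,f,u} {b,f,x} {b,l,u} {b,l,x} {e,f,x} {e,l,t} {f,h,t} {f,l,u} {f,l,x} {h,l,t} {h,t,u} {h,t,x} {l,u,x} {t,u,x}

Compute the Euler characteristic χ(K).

n_0=9 n_1=34 n_2=20
χ=+9−34+20=-5

χ(K)=-5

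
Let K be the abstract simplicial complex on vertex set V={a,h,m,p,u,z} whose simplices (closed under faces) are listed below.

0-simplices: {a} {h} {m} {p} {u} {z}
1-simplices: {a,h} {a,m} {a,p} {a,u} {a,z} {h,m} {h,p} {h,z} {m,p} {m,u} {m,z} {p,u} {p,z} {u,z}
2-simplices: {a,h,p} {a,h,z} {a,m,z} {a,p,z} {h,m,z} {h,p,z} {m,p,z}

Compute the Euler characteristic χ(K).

n_0=6 n_1=14 n_2=7
χ=+6−14+7=-1

χ(K)=-1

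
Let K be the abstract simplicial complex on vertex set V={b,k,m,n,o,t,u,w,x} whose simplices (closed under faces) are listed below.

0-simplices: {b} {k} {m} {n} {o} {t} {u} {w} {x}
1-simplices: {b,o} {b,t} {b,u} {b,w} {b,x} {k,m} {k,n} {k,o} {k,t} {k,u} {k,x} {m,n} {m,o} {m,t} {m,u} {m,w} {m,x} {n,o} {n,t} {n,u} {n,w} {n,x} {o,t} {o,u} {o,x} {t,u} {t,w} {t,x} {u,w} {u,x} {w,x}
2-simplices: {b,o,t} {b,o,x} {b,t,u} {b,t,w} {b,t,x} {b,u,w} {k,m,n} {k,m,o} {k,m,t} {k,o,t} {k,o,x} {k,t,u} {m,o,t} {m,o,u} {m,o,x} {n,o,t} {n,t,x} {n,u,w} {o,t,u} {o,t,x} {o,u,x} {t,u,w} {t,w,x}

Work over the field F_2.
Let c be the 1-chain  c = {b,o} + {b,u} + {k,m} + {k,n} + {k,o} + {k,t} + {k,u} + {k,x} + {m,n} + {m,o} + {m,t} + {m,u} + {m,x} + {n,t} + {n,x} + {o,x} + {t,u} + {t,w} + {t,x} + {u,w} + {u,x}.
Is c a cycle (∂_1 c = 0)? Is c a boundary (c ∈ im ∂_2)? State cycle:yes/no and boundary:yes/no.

cycle:yes boundary:yes

n_0=9 n_1=31 n_2=23  [Z2]
∂1: piv[bo,bt,bu,bw,bx,km,kn,ko] rk=8  ker:kt,ku,kx,mn,mo,mt,mu,mw,mx,no,nt,nu,nw,nx,ot,ou,ox,tu,tw,tx,uw,ux,wx
∂2: piv[bot,box,btu,btw,btx,buw,kmn,kmo,kmt,kot,kox,ktu,mou,mox,not,ntx,nuw,otu,oux,twx] rk=20  ker:mot,otx,tuw
∂1c = 0
c vs im∂2: reduces to 0 ⇒ boundary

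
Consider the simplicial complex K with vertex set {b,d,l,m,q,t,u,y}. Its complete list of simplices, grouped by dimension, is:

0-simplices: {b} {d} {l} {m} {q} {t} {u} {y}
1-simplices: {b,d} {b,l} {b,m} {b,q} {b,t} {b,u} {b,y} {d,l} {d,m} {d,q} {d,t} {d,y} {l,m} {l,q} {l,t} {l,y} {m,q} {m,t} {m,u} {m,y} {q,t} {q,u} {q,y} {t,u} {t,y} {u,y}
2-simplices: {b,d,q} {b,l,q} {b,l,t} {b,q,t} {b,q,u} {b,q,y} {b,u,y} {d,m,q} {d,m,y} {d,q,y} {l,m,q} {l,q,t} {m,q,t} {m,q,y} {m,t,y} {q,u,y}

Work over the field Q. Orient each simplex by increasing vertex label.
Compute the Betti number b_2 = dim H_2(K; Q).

b_2=3

n_0=8 n_1=26 n_2=16  [Q]
∂1: piv[bd,bl,bm,bq,bt,bu,by] rk=7  ker:dl,dm,dq,dt,dy,lm,lq,lt,ly,mq,mt,mu,my,qt,qu,qy,tu,ty,uy
∂2: piv[bdq,blq,blt,bqt,bqu,bqy,buy,dmq,dmy,dqy,lmq,mqt,mty] rk=13  ker:lqt,mqy,quy
b_2=(16−13)−0=3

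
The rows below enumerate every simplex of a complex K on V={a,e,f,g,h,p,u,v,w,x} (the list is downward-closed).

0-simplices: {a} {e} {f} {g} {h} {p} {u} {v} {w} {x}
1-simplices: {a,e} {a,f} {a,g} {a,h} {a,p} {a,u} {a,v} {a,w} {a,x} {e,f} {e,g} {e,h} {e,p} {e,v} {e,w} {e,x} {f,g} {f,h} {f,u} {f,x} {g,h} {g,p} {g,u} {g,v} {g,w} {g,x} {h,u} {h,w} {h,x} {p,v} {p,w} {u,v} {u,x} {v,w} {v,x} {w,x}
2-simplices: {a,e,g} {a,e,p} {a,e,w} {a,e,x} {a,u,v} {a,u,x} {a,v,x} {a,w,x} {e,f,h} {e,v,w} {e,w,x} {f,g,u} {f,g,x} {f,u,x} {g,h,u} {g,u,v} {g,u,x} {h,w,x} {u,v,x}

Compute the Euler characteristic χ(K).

χ(K)=-7

n_0=10 n_1=36 n_2=19
χ=+10−36+19=-7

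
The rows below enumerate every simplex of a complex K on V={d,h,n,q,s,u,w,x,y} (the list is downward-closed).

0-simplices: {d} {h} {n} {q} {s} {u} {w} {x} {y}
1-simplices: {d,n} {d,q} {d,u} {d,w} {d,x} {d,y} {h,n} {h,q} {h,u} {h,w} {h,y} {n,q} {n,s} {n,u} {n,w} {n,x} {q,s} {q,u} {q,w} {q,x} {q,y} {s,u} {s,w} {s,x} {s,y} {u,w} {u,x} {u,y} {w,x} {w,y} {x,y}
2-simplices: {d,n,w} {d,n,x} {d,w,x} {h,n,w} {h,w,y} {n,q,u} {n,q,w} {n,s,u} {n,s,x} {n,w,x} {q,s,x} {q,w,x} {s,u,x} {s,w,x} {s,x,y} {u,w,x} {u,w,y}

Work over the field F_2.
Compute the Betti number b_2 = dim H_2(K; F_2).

n_0=9 n_1=31 n_2=17  [Z2]
∂1: piv[dn,dq,du,dw,dx,dy,hn,ns] rk=8  ker:hq,hu,hw,hy,nq,nu,nw,nx,qs,qu,qw,qx,qy,su,sw,sx,sy,uw,ux,uy,wx,wy,xy
∂2: piv[dnw,dnx,dwx,hnw,hwy,nqu,nqw,nsu,nsx,qsx,qwx,sux,swx,sxy,uwx,uwy] rk=16  ker:nwx
b_2=(17−16)−0=1

b_2=1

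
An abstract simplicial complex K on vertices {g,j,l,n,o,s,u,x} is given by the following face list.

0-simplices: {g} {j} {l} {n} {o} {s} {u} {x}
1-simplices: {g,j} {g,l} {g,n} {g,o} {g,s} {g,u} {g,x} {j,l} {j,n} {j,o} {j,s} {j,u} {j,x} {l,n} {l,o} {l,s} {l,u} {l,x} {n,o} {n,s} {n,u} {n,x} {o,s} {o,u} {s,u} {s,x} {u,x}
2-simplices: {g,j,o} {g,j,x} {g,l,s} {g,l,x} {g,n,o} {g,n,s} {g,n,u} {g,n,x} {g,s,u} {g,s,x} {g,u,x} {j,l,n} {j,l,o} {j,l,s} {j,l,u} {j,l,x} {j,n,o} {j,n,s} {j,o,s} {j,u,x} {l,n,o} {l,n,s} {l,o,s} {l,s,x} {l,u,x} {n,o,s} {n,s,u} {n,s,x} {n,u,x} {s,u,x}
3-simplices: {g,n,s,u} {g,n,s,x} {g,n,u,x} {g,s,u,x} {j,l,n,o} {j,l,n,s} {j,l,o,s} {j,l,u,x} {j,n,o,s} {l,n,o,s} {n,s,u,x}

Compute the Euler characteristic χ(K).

n_0=8 n_1=27 n_2=30 n_3=11
χ=+8−27+30−11=0

χ(K)=0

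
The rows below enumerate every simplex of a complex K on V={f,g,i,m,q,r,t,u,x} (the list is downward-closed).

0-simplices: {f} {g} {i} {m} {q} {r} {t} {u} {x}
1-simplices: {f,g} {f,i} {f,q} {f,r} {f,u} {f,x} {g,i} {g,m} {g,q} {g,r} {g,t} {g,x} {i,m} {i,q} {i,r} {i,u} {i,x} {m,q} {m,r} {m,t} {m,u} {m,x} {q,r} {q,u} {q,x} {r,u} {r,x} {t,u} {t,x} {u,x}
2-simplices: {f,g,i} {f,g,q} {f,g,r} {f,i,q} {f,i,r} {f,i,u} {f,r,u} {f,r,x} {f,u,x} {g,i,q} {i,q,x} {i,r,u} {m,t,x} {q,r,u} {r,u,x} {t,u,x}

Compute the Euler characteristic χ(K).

n_0=9 n_1=30 n_2=16
χ=+9−30+16=-5

χ(K)=-5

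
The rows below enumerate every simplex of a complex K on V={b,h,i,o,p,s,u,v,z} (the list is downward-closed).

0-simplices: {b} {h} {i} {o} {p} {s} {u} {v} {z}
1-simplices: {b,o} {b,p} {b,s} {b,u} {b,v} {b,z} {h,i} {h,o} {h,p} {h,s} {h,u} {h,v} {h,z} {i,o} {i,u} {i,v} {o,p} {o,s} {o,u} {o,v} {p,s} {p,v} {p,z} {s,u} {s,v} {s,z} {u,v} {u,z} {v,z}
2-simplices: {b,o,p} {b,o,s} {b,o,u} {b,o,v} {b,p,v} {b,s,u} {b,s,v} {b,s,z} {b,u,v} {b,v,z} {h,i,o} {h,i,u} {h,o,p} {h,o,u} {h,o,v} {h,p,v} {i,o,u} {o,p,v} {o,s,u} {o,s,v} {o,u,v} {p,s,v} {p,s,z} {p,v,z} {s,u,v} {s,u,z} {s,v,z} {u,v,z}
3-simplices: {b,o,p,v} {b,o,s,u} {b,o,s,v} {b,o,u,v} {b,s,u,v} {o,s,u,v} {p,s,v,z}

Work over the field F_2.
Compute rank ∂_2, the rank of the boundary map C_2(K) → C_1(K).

n_0=9 n_1=29 n_2=28 n_3=7  [Z2]
∂1: piv[bo,bp,bs,bu,bv,bz,hi,ho] rk=8  ker:hp,hs,hu,hv,hz,io,iu,iv,op,os,ou,ov,ps,pv,pz,su,sv,sz,uv,uz,vz
∂2: piv[bop,bos,bou,bov,bpv,bsu,bsv,bsz,buv,bvz,hio,hiu,hop,hou,hov,psv,psz,suz] rk=18  ker:hpv,iou,opv,osu,osv,ouv,pvz,suv,svz,uvz
∂3: piv[bopv,bosu,bosv,bouv,bsuv,psvz] rk=6  ker:osuv
rk∂_2=18

rank∂_2=18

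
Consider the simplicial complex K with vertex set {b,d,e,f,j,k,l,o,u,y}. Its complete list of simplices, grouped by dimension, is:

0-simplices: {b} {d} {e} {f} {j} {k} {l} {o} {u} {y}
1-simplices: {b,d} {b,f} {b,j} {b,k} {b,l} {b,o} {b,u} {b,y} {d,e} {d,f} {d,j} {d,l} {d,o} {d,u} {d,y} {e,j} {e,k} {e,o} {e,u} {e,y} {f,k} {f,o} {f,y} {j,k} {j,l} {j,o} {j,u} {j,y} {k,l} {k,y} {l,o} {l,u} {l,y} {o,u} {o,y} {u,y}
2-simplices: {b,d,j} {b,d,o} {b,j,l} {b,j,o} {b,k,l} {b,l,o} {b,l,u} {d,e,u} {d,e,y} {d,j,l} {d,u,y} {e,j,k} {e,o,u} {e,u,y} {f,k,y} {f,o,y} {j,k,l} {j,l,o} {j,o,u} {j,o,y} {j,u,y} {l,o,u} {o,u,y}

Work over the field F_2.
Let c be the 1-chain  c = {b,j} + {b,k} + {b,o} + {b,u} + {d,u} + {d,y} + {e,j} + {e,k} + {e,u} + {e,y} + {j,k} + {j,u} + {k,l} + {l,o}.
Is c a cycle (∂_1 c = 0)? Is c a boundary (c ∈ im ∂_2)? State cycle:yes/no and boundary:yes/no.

cycle:yes boundary:yes

n_0=10 n_1=36 n_2=23  [Z2]
∂1: piv[bd,bf,bj,bk,bl,bo,bu,by,de] rk=9  ker:df,dj,dl,do,du,dy,ej,ek,eo,eu,ey,fk,fo,fy,jk,jl,jo,ju,jy,kl,ky,lo,lu,ly,ou,oy,uy
∂2: piv[bdj,bdo,bjl,bjo,bkl,blo,blu,deu,dey,djl,duy,ejk,eou,fky,foy,jkl,jou,joy,juy,lou] rk=20  ker:euy,jlo,ouy
∂1c = 0
c vs im∂2: reduces to 0 ⇒ boundary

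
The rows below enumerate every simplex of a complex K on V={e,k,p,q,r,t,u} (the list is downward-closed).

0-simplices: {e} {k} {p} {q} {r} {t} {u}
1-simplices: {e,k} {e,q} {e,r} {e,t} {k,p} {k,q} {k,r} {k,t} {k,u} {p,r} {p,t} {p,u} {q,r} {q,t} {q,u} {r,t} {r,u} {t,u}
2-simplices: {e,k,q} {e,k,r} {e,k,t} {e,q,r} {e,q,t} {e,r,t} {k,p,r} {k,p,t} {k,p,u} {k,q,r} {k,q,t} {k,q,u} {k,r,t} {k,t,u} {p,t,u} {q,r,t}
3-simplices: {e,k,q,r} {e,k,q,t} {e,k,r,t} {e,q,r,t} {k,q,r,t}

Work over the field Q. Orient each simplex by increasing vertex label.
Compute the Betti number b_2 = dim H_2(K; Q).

n_0=7 n_1=18 n_2=16 n_3=5  [Q]
∂1: piv[ek,eq,er,et,kp,ku] rk=6  ker:kq,kr,kt,pr,pt,pu,qr,qt,qu,rt,ru,tu
∂2: piv[ekq,ekr,ekt,eqr,eqt,ert,kpr,kpt,kpu,kqu,ktu] rk=11  ker:kqr,kqt,krt,ptu,qrt
∂3: piv[ekqr,ekqt,ekrt,eqrt] rk=4  ker:kqrt
b_2=(16−11)−4=1

b_2=1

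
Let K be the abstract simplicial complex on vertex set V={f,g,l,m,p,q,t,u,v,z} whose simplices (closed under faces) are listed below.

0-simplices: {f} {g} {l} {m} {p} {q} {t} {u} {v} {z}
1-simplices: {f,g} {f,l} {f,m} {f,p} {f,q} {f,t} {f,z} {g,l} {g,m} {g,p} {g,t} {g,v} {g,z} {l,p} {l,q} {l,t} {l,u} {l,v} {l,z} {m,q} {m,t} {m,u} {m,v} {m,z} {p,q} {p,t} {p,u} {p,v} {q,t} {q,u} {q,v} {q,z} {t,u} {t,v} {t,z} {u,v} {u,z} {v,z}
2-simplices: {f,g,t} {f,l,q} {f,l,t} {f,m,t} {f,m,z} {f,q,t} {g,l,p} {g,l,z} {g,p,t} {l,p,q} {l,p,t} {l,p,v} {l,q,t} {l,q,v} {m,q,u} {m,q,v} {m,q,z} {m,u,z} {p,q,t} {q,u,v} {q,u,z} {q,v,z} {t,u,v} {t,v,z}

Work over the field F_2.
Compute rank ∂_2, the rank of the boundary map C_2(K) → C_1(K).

n_0=10 n_1=38 n_2=24  [Z2]
∂1: piv[fg,fl,fm,fp,fq,ft,fz,gv,lu] rk=9  ker:gl,gm,gp,gt,gz,lp,lq,lt,lv,lz,mq,mt,mu,mv,mz,pq,pt,pu,pv,qt,qu,qv,qz,tu,tv,tz,uv,uz,vz
∂2: piv[fgt,flq,flt,fmt,fmz,fqt,glp,glz,gpt,lpq,lpt,lpv,lqv,mqu,mqv,mqz,muz,quv,qvz,tuv,tvz] rk=21  ker:lqt,pqt,quz
rk∂_2=21

rank∂_2=21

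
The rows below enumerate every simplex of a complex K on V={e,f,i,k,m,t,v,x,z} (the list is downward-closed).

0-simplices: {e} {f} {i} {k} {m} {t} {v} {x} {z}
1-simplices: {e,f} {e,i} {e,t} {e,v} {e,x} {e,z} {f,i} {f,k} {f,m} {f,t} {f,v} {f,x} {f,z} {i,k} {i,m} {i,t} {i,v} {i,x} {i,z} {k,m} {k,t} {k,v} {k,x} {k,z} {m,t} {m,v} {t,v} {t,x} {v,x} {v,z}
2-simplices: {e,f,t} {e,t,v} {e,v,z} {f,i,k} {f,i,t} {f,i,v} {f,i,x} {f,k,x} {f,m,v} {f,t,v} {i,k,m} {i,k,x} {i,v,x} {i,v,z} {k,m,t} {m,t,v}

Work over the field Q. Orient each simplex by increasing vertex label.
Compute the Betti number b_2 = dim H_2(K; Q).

b_2=1

n_0=9 n_1=30 n_2=16  [Q]
∂1: piv[ef,ei,et,ev,ex,ez,fk,fm] rk=8  ker:fi,ft,fv,fx,fz,ik,im,it,iv,ix,iz,km,kt,kv,kx,kz,mt,mv,tv,tx,vx,vz
∂2: piv[eft,etv,evz,fik,fit,fiv,fix,fkx,fmv,ftv,ikm,ivx,ivz,kmt,mtv] rk=15  ker:ikx
b_2=(16−15)−0=1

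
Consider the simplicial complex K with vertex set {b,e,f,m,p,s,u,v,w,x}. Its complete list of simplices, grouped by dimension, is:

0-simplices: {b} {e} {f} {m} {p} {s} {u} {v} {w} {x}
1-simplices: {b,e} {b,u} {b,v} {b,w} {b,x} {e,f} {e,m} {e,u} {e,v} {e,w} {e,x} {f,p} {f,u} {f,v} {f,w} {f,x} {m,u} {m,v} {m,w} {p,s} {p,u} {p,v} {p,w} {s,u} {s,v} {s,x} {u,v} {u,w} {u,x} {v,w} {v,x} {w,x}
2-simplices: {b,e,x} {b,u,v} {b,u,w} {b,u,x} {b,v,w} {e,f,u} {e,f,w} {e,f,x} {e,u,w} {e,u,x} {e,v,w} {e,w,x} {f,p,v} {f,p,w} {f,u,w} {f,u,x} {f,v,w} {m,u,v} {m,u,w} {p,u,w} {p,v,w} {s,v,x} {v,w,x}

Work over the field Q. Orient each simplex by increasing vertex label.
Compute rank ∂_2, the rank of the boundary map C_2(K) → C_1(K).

rank∂_2=20

n_0=10 n_1=32 n_2=23  [Q]
∂1: piv[be,bu,bv,bw,bx,ef,em,fp,ps] rk=9  ker:eu,ev,ew,ex,fu,fv,fw,fx,mu,mv,mw,pu,pv,pw,su,sv,sx,uv,uw,ux,vw,vx,wx
∂2: piv[bex,buv,buw,bux,bvw,efu,efw,efx,euw,eux,evw,ewx,fpv,fpw,fvw,muv,muw,puw,svx,vwx] rk=20  ker:fuw,fux,pvw
rk∂_2=20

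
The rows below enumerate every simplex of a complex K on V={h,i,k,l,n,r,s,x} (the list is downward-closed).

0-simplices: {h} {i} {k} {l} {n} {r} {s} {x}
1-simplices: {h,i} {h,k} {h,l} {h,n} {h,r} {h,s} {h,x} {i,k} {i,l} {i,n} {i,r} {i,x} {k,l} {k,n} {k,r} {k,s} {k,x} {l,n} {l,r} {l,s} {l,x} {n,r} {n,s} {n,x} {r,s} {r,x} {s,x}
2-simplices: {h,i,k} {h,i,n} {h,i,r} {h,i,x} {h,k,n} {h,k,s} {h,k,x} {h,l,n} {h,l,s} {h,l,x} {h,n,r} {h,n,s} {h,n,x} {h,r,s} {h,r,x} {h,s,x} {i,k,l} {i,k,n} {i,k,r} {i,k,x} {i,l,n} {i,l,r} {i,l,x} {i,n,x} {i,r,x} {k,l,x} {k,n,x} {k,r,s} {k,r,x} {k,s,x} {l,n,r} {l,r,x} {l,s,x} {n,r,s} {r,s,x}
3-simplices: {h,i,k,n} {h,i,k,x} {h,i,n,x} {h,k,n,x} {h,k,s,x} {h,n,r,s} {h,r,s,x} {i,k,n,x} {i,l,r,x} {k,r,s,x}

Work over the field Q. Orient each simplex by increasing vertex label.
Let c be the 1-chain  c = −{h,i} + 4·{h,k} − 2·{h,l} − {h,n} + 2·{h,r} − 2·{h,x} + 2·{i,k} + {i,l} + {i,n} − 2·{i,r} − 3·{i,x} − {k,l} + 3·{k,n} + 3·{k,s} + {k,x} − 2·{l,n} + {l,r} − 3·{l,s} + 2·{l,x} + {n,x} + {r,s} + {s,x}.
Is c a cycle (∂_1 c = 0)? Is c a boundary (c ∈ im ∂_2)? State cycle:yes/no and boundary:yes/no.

cycle:yes boundary:yes

n_0=8 n_1=27 n_2=35 n_3=10  [Q]
∂1: piv[hi,hk,hl,hn,hr,hs,hx] rk=7  ker:ik,il,in,ir,ix,kl,kn,kr,ks,kx,ln,lr,ls,lx,nr,ns,nx,rs,rx,sx
∂2: piv[hik,hin,hir,hix,hkn,hks,hkx,hln,hls,hlx,hnr,hns,hnx,hrs,hrx,hsx,ikl,ikr,iln,ilr] rk=20  ker:ikn,ikx,ilx,inx,irx,klx,knx,krs,krx,ksx,lnr,lrx,lsx,nrs,rsx
∂3: piv[hikn,hikx,hinx,hknx,hksx,hnrs,hrsx,ilrx,krsx] rk=9  ker:iknx
∂1c = 0
c vs im∂2: reduces to 0 ⇒ boundary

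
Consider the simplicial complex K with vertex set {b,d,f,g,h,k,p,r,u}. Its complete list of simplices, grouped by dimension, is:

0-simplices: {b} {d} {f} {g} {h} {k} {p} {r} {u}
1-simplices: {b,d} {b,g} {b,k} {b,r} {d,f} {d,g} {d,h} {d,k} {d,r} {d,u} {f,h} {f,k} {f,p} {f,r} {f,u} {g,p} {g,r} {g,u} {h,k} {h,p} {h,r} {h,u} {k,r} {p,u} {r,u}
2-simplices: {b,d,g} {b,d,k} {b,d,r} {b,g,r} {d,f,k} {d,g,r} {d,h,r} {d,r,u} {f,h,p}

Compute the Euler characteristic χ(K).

χ(K)=-7

n_0=9 n_1=25 n_2=9
χ=+9−25+9=-7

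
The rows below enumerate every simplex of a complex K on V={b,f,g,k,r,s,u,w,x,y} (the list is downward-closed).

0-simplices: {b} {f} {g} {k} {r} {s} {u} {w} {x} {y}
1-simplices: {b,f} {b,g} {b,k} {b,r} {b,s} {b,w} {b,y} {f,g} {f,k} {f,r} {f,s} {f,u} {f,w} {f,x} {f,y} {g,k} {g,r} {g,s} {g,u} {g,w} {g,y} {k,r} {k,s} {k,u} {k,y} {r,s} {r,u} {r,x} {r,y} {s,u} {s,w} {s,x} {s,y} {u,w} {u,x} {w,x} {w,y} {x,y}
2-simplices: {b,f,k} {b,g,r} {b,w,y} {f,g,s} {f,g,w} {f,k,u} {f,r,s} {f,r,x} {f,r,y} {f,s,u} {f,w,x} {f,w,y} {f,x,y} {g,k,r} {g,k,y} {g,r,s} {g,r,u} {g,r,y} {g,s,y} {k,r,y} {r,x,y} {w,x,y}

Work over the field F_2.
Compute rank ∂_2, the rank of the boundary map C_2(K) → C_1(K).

n_0=10 n_1=38 n_2=22  [Z2]
∂1: piv[bf,bg,bk,br,bs,bw,by,fu,fx] rk=9  ker:fg,fk,fr,fs,fw,fy,gk,gr,gs,gu,gw,gy,kr,ks,ku,ky,rs,ru,rx,ry,su,sw,sx,sy,uw,ux,wx,wy,xy
∂2: piv[bfk,bgr,bwy,fgs,fgw,fku,frs,frx,fry,fsu,fwx,fwy,fxy,gkr,gky,grs,gru,gry,gsy] rk=19  ker:kry,rxy,wxy
rk∂_2=19

rank∂_2=19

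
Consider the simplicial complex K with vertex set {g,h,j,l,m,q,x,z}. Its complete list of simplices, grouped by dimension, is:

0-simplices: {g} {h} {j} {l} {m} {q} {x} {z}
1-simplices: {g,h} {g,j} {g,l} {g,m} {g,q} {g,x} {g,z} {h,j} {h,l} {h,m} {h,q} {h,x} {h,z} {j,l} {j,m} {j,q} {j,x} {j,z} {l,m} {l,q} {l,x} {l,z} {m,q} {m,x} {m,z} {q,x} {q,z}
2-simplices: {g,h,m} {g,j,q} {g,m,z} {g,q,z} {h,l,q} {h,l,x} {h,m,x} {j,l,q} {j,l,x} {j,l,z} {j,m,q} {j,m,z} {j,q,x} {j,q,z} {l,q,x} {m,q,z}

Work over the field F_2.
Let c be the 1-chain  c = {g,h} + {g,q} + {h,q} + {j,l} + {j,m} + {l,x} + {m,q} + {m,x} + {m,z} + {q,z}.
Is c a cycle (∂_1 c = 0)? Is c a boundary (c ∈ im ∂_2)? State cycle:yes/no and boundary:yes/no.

cycle:yes boundary:yes

n_0=8 n_1=27 n_2=16  [Z2]
∂1: piv[gh,gj,gl,gm,gq,gx,gz] rk=7  ker:hj,hl,hm,hq,hx,hz,jl,jm,jq,jx,jz,lm,lq,lx,lz,mq,mx,mz,qx,qz
∂2: piv[ghm,gjq,gmz,gqz,hlq,hlx,hmx,jlq,jlx,jlz,jmq,jmz,jqx,jqz] rk=14  ker:lqx,mqz
∂1c = 0
c vs im∂2: reduces to 0 ⇒ boundary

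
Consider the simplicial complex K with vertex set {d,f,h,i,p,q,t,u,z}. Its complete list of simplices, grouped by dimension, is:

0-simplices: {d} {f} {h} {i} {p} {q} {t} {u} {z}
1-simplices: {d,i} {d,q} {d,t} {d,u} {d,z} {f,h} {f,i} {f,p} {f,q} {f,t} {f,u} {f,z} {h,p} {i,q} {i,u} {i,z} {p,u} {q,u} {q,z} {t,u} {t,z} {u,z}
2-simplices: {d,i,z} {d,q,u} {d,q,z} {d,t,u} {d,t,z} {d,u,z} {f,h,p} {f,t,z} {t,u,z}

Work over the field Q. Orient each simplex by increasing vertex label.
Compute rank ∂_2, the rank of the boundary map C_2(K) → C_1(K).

rank∂_2=8

n_0=9 n_1=22 n_2=9  [Q]
∂1: piv[di,dq,dt,du,dz,fh,fi,fp] rk=8  ker:fq,ft,fu,fz,hp,iq,iu,iz,pu,qu,qz,tu,tz,uz
∂2: piv[diz,dqu,dqz,dtu,dtz,duz,fhp,ftz] rk=8  ker:tuz
rk∂_2=8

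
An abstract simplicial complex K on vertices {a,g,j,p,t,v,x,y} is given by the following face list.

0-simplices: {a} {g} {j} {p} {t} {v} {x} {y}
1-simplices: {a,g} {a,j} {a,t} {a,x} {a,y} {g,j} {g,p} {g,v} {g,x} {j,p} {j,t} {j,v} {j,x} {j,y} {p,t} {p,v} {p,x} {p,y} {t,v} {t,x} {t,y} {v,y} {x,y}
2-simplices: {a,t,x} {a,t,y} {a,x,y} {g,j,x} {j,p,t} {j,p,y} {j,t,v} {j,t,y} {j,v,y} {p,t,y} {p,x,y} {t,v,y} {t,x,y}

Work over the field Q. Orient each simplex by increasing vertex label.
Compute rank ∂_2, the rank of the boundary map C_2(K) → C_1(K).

rank∂_2=10

n_0=8 n_1=23 n_2=13  [Q]
∂1: piv[ag,aj,at,ax,ay,gp,gv] rk=7  ker:gj,gx,jp,jt,jv,jx,jy,pt,pv,px,py,tv,tx,ty,vy,xy
∂2: piv[atx,aty,axy,gjx,jpt,jpy,jtv,jty,jvy,pxy] rk=10  ker:pty,tvy,txy
rk∂_2=10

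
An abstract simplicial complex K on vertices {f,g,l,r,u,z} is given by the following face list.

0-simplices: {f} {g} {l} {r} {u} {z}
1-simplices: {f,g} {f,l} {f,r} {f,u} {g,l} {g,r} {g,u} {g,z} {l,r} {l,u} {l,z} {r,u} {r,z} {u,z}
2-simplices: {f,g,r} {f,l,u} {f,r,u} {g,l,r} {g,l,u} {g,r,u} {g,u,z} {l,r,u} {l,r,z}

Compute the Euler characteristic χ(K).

χ(K)=1

n_0=6 n_1=14 n_2=9
χ=+6−14+9=1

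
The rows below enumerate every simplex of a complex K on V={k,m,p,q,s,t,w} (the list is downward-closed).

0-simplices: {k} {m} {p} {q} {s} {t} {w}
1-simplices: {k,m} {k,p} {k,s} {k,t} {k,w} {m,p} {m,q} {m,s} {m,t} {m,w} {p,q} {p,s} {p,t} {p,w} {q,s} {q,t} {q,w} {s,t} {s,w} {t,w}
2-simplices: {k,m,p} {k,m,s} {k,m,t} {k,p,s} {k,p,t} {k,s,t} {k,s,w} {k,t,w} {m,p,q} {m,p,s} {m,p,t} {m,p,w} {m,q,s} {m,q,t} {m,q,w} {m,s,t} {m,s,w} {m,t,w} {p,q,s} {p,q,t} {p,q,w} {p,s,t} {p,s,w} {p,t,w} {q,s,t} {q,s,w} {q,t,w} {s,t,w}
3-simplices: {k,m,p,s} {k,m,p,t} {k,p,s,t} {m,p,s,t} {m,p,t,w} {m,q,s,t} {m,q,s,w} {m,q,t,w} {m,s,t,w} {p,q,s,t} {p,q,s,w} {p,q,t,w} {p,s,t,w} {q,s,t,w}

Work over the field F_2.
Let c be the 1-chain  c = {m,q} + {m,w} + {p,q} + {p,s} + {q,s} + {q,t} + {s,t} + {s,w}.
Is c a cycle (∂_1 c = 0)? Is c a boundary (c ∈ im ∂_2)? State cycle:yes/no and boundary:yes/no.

n_0=7 n_1=20 n_2=28 n_3=14  [Z2]
∂1: piv[km,kp,ks,kt,kw,mq] rk=6  ker:mp,ms,mt,mw,pq,ps,pt,pw,qs,qt,qw,st,sw,tw
∂2: piv[kmp,kms,kmt,kps,kpt,kst,ksw,ktw,mpq,mpw,mqs,mqt,mqw,msw] rk=14  ker:mps,mpt,mst,mtw,pqs,pqt,pqw,pst,psw,ptw,qst,qsw,qtw,stw
∂3: piv[kmps,kmpt,kpst,mpst,mptw,mqst,mqsw,mqtw,mstw,pqst,pqsw,pqtw] rk=12  ker:pstw,qstw
∂1c = 0
c vs im∂2: reduces to 0 ⇒ boundary

cycle:yes boundary:yes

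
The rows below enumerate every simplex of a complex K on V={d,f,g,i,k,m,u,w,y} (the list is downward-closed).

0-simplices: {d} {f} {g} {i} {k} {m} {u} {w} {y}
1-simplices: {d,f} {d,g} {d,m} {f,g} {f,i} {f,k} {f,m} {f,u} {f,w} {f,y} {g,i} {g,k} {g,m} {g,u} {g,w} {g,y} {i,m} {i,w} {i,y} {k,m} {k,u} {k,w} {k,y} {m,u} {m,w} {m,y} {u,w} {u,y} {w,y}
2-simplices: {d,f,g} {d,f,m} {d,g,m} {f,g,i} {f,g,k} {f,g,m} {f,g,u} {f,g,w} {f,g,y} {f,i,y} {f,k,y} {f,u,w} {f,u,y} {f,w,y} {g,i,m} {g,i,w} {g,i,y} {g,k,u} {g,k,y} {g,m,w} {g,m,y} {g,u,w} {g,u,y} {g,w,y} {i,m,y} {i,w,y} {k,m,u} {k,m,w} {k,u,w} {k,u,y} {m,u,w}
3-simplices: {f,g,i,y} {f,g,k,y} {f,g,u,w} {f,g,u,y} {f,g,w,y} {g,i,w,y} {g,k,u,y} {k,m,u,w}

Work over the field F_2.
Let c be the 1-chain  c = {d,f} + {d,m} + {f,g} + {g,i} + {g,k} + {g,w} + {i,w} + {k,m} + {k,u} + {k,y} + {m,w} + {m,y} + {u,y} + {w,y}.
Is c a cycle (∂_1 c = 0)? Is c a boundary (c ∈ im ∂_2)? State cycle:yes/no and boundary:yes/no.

n_0=9 n_1=29 n_2=31 n_3=8  [Z2]
∂1: piv[df,dg,dm,fi,fk,fu,fw,fy] rk=8  ker:fg,fm,gi,gk,gm,gu,gw,gy,im,iw,iy,km,ku,kw,ky,mu,mw,my,uw,uy,wy
∂2: piv[dfg,dfm,dgm,fgi,fgk,fgu,fgw,fgy,fiy,fky,fuw,fuy,fwy,gim,giw,gku,gmw,gmy,kmu,kmw,kuw] rk=21  ker:fgm,giy,gky,guw,guy,gwy,imy,iwy,kuy,muw
∂3: piv[fgiy,fgky,fguw,fguy,fgwy,giwy,gkuy,kmuw] rk=8
∂1c = 0
c vs im∂2: reduces to 0 ⇒ boundary

cycle:yes boundary:yes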